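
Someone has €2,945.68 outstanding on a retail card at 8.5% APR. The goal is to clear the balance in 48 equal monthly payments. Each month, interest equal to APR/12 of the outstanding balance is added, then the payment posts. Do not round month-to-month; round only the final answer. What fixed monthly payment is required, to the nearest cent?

€72.61

Monthly rate r = 8.5%/12 = 0.708333% = 0.00708333.
Level-payment amortization: P = B₀·r / (1 − (1+r)^(−n)) = 2945.68·0.00708333 / (1 − 1.00708^(−48)).
Denominator 1 − (1+r)^(−48) = 0.287376102.
P = 20.8652 / 0.287376102 ≈ 72.61.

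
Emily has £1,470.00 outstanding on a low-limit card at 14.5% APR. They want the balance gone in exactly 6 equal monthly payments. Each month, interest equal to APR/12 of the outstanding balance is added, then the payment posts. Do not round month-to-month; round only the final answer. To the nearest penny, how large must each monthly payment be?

£255.47

Monthly rate r = 14.5%/12 = 1.20833% = 0.0120833.
Level-payment amortization: P = B₀·r / (1 − (1+r)^(−n)) = 1470.00·0.0120833 / (1 − 1.01208^(−6)).
Denominator 1 − (1+r)^(−6) = 0.0695300296.
P = 17.7625 / 0.0695300296 ≈ 255.47.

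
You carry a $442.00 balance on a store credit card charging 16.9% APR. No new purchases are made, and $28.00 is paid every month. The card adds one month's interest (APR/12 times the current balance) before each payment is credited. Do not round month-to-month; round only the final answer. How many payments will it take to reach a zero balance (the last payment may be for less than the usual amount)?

Monthly rate r = 16.9%/12 = 1.40833% = 0.0140833.
Recurrence: B ← B·(1+r) − $28.00.
Month 1: interest $6.22; balance after payment $420.22.
Month 2: interest $5.92; balance after payment $398.14.
Closed form: n = −ln(1 − rB₀/P)/ln(1+r) = −ln(0.77768)/ln(1.01408) ≈ 17.979, so the balance reaches zero during payment 18.

18 months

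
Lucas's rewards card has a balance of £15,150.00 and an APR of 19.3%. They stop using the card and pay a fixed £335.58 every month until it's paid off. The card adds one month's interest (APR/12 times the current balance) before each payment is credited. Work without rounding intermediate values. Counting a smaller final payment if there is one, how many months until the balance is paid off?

82 payments

Monthly rate r = 19.3%/12 = 1.60833% = 0.0160833.
Recurrence: B ← B·(1+r) − £335.58.
Month 1: interest £243.66; balance after payment £15,058.08.
Month 2: interest £242.18; balance after payment £14,964.69.
Closed form: n = −ln(1 − rB₀/P)/ln(1+r) = −ln(0.27391)/ln(1.01608) ≈ 81.162, so the balance reaches zero during payment 82.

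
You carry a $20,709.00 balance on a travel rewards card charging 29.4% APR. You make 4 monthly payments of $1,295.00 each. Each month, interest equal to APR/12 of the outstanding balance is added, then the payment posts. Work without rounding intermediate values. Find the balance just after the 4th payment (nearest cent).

Monthly rate r = 29.4%/12 = 2.45% = 0.0245.
Each month: B ← B·(1+r) − $1,295.00.
Month 1: interest $507.37; balance after payment $19,921.37.
Month 2: interest $488.07; balance after payment $19,114.44.
Month 3: interest $468.30; balance after payment $18,287.75.
Month 4: interest $448.05; balance after payment $17,440.80.

$17,440.80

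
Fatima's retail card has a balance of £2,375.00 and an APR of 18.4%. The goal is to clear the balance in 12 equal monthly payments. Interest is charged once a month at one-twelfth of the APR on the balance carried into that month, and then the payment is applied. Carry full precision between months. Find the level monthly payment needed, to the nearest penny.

£218.19

Monthly rate r = 18.4%/12 = 1.53333% = 0.0153333.
Level-payment amortization: P = B₀·r / (1 − (1+r)^(−n)) = 2375.00·0.0153333 / (1 − 1.01533^(−12)).
Denominator 1 − (1+r)^(−12) = 0.166901661.
P = 36.4167 / 0.166901661 ≈ 218.19.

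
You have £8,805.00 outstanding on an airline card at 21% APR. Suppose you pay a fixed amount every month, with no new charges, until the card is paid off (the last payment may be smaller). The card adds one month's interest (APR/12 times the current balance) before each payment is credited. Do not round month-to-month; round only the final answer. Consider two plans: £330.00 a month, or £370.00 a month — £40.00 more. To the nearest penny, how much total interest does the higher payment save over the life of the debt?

£479.52

Monthly rate r = 21%/12 = 1.75% = 0.0175.
At £330.00/mo: n = ⌈−ln(1 − rB₀/P)/ln(1+r)⌉ = 37 payments (last £87.20); total interest = total paid − £8,805.00 = £3,162.20.
At £370.00/mo: 32 payments (last £17.68); total interest £2,682.68.
Interest saved = £3,162.20 − £2,682.68 = £479.52.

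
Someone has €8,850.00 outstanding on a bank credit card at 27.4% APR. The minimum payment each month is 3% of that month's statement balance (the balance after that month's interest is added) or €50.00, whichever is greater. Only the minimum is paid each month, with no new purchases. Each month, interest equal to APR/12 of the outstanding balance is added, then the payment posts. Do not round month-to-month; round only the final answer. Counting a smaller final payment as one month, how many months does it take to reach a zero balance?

276 months

Monthly rate r = 27.4%/12 = 2.28333% = 0.0228333.
While 3% of the post-interest balance exceeds €50.00, each month B ← (B·(1+r))·(1 − 0.03), i.e. B shrinks by the factor (1+r)·0.97 = 0.99215.
This holds for months 1–215. Entering month 216 the balance is €1,625.23; 3% of the post-interest balance is now below €50.00, so the flat €50.00 minimum applies from here.
From month 216 a fixed €50.00 at rate r clears €1,625.23 in 61 more payments. Total: 215 + 61 = 276 months.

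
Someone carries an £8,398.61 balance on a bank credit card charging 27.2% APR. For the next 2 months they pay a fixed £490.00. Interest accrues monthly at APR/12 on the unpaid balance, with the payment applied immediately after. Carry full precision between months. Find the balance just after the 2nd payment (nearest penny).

Monthly rate r = 27.2%/12 = 2.26667% = 0.0226667.
Each month: B ← B·(1+r) − £490.00.
Month 1: interest £190.37; balance after payment £8,098.98.
Month 2: interest £183.58; balance after payment £7,792.56.

£7,792.56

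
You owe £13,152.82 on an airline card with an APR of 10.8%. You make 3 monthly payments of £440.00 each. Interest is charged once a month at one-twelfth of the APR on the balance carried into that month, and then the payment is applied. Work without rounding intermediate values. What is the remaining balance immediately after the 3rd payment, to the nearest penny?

£12,179.24

Monthly rate r = 10.8%/12 = 0.9% = 0.009.
Each month: B ← B·(1+r) − £440.00.
Month 1: interest £118.38; balance after payment £12,831.20.
Month 2: interest £115.48; balance after payment £12,506.68.
Month 3: interest £112.56; balance after payment £12,179.24.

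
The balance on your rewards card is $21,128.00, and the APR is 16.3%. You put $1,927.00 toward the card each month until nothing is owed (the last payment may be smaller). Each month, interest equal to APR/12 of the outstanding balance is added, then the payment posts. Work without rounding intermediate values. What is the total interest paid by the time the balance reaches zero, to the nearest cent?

Monthly rate r = 16.3%/12 = 1.35833% = 0.0135833.
Payoff takes n = ⌈−ln(1 − rB₀/P)/ln(1+r)⌉ = ⌈11.952⌉ = 12 payments; the last is $1,835.94.
Total paid = 11·$1,927.00 + $1,835.94 = $23,032.94.
Total interest = total paid − principal = $23,032.94 − $21,128.00 = $1,904.94.

$1,904.94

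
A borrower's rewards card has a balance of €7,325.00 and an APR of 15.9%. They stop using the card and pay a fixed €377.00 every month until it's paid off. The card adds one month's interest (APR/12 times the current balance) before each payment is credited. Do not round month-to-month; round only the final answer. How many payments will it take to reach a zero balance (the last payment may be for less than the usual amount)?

Monthly rate r = 15.9%/12 = 1.325% = 0.01325.
Recurrence: B ← B·(1+r) − €377.00.
Month 1: interest €97.06; balance after payment €7,045.06.
Month 2: interest €93.35; balance after payment €6,761.40.
Closed form: n = −ln(1 − rB₀/P)/ln(1+r) = −ln(0.74256)/ln(1.01325) ≈ 22.613, so the balance reaches zero during payment 23.

23 months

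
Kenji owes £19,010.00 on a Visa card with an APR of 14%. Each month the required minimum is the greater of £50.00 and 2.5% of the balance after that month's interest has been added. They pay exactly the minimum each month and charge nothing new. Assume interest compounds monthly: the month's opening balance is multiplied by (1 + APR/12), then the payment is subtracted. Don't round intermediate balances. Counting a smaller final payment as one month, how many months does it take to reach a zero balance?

Monthly rate r = 14%/12 = 1.16667% = 0.0116667.
While 2.5% of the post-interest balance exceeds £50.00, each month B ← (B·(1+r))·(1 − 0.025), i.e. B shrinks by the factor (1+r)·0.975 = 0.98638.
This holds for months 1–165. Entering month 166 the balance is £1,976.61; 2.5% of the post-interest balance is now below £50.00, so the flat £50.00 minimum applies from here.
From month 166 a fixed £50.00 at rate r clears £1,976.61 in 54 more payments. Total: 165 + 54 = 219 months.

219 months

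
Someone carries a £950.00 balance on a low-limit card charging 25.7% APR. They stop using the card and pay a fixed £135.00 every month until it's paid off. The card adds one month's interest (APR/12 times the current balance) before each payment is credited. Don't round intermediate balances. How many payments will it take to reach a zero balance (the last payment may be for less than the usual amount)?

8 months

Monthly rate r = 25.7%/12 = 2.14167% = 0.0214167.
Recurrence: B ← B·(1+r) − £135.00.
Month 1: interest £20.35; balance after payment £835.35.
Month 2: interest £17.89; balance after payment £718.24.
Closed form: n = −ln(1 − rB₀/P)/ln(1+r) = −ln(0.84929)/ln(1.02142) ≈ 7.709, so the balance reaches zero during payment 8.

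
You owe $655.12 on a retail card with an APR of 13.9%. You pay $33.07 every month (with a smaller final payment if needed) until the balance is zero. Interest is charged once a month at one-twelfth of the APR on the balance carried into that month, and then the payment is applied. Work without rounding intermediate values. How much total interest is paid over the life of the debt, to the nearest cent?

Monthly rate r = 13.9%/12 = 1.15833% = 0.0115833.
Payoff takes n = ⌈−ln(1 − rB₀/P)/ln(1+r)⌉ = ⌈22.634⌉ = 23 payments; the last is $21.02.
Total paid = 22·$33.07 + $21.02 = $748.56.
Total interest = total paid − principal = $748.56 − $655.12 = $93.44.

$93.44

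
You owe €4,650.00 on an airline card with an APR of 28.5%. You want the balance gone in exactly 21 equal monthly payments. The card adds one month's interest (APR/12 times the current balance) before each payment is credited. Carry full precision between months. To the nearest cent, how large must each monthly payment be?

€283.78

Monthly rate r = 28.5%/12 = 2.375% = 0.02375.
Level-payment amortization: P = B₀·r / (1 − (1+r)^(−n)) = 4650.00·0.02375 / (1 − 1.02375^(−21)).
Denominator 1 − (1+r)^(−21) = 0.389159548.
P = 110.438 / 0.389159548 ≈ 283.78.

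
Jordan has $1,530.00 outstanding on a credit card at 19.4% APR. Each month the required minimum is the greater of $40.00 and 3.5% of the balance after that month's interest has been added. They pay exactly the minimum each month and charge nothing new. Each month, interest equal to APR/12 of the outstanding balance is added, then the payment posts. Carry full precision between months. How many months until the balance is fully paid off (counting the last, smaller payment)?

Monthly rate r = 19.4%/12 = 1.61667% = 0.0161667.
While 3.5% of the post-interest balance exceeds $40.00, each month B ← (B·(1+r))·(1 − 0.035), i.e. B shrinks by the factor (1+r)·0.965 = 0.9806.
This holds for months 1–16. Entering month 17 the balance is $1,118.32; 3.5% of the post-interest balance is now below $40.00, so the flat $40.00 minimum applies from here.
From month 17 a fixed $40.00 at rate r clears $1,118.32 in 38 more payments. Total: 16 + 38 = 54 months.

54 months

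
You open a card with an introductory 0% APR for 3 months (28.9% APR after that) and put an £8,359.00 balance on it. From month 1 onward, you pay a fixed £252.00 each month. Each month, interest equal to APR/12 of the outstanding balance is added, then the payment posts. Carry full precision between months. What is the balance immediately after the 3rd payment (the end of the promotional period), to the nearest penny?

£7,603.00

Promo months 1–3 at r₀ = 0%/12 = 0; months 4+ at r₁ = 28.9%/12 = 0.0240833.
After month 3 (no interest yet): B = £8,359.00 − 3·£252.00 = £7,603.00.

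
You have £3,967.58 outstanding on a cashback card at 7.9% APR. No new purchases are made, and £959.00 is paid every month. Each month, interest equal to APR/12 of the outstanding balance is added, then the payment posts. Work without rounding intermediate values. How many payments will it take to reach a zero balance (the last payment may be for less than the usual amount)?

Monthly rate r = 7.9%/12 = 0.658333% = 0.00658333.
Recurrence: B ← B·(1+r) − £959.00.
Month 1: interest £26.12; balance after payment £3,034.70.
Month 2: interest £19.98; balance after payment £2,095.68.
Month 3: interest £13.80; balance after payment £1,150.47.
Month 4: interest £7.57; balance after payment £199.05.
Month 5: interest £1.31; balance after payment £0.00.

5 months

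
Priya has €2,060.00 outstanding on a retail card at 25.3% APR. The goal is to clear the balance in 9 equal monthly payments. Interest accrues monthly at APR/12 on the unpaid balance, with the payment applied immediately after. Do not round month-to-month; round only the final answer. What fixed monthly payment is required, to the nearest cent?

Monthly rate r = 25.3%/12 = 2.10833% = 0.0210833.
Level-payment amortization: P = B₀·r / (1 − (1+r)^(−n)) = 2060.00·0.0210833 / (1 − 1.02108^(−9)).
Denominator 1 − (1+r)^(−9) = 0.17120082.
P = 43.4317 / 0.17120082 ≈ 253.69.

€253.69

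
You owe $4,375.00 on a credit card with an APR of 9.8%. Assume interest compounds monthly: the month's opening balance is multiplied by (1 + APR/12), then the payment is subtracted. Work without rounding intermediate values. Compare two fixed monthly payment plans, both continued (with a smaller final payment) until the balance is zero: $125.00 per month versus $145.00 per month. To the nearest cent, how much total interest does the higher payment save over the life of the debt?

$130.19

Monthly rate r = 9.8%/12 = 0.816667% = 0.00816667.
At $125.00/mo: n = ⌈−ln(1 − rB₀/P)/ln(1+r)⌉ = 42 payments (last $48.77); total interest = total paid − $4,375.00 = $798.77.
At $145.00/mo: 35 payments (last $113.58); total interest $668.58.
Interest saved = $798.77 − $668.58 = $130.19.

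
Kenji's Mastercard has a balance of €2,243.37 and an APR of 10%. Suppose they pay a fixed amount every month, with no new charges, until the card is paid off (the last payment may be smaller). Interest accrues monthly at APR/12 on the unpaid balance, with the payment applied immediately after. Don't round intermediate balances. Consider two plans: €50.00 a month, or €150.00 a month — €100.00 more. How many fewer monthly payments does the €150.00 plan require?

Monthly rate r = 10%/12 = 0.833333% = 0.00833333.
At €50.00/mo: n = ⌈−ln(1 − rB₀/P)/ln(1+r)⌉ = 57 payments (last €21.16); total interest = total paid − €2,243.37 = €577.79.
At €150.00/mo: 17 payments (last €5.98); total interest €162.61.
Payments saved = 57 − 17 = 40.

40 fewer payments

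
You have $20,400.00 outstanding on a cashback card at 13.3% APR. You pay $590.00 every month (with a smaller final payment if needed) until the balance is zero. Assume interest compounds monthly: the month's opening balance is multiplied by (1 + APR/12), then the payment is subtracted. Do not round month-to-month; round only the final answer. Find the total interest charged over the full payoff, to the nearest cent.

$5,467.26

Monthly rate r = 13.3%/12 = 1.10833% = 0.0110833.
Payoff takes n = ⌈−ln(1 − rB₀/P)/ln(1+r)⌉ = ⌈43.842⌉ = 44 payments; the last is $497.26.
Total paid = 43·$590.00 + $497.26 = $25,867.26.
Total interest = total paid − principal = $25,867.26 − $20,400.00 = $5,467.26.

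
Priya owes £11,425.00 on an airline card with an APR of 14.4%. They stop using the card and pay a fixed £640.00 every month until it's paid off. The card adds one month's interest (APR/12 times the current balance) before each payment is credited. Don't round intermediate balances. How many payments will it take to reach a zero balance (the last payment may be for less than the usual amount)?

21 payments

Monthly rate r = 14.4%/12 = 1.2% = 0.012.
Recurrence: B ← B·(1+r) − £640.00.
Month 1: interest £137.10; balance after payment £10,922.10.
Month 2: interest £131.07; balance after payment £10,413.17.
Closed form: n = −ln(1 − rB₀/P)/ln(1+r) = −ln(0.78578)/ln(1.012) ≈ 20.210, so the balance reaches zero during payment 21.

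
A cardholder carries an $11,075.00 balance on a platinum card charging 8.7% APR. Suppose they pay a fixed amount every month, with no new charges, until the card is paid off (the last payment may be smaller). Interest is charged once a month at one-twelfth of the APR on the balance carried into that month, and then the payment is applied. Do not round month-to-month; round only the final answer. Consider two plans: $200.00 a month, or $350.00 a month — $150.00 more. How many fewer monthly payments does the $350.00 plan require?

Monthly rate r = 8.7%/12 = 0.725% = 0.00725.
At $200.00/mo: n = ⌈−ln(1 − rB₀/P)/ln(1+r)⌉ = 72 payments (last $10.66); total interest = total paid − $11,075.00 = $3,135.66.
At $350.00/mo: 37 payments (last $26.32); total interest $1,551.32.
Payments saved = 72 − 37 = 35.

35 fewer payments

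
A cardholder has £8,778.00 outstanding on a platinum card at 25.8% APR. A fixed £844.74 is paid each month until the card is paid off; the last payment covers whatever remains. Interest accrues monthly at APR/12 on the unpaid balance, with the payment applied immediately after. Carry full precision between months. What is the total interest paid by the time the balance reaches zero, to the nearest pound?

Monthly rate r = 25.8%/12 = 2.15% = 0.0215.
Payoff takes n = ⌈−ln(1 − rB₀/P)/ln(1+r)⌉ = ⌈11.886⌉ = 12 payments; the last is £749.65.
Total paid = 11·£844.74 + £749.65 = £10,041.79.
Total interest = total paid − principal = £10,041.79 − £8,778.00 = £1,263.79.

£1,264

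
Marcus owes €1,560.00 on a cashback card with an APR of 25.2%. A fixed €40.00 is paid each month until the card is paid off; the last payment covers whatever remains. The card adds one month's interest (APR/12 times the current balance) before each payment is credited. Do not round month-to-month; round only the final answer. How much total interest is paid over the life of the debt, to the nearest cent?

Monthly rate r = 25.2%/12 = 2.1% = 0.021.
Payoff takes n = ⌈−ln(1 − rB₀/P)/ln(1+r)⌉ = ⌈82.245⌉ = 83 payments; the last is €9.87.
Total paid = 82·€40.00 + €9.87 = €3,289.87.
Total interest = total paid − principal = €3,289.87 − €1,560.00 = €1,729.87.

€1,729.87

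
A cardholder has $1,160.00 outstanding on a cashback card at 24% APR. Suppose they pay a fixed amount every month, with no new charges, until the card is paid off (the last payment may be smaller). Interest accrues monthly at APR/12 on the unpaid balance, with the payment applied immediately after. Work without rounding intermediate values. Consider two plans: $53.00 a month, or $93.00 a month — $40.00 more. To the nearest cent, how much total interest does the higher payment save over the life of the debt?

$193.15

Monthly rate r = 24%/12 = 2% = 0.02.
At $53.00/mo: n = ⌈−ln(1 − rB₀/P)/ln(1+r)⌉ = 30 payments (last $4.07); total interest = total paid − $1,160.00 = $381.07.
At $93.00/mo: 15 payments (last $45.92); total interest $187.92.
Interest saved = $381.07 − $187.92 = $193.15.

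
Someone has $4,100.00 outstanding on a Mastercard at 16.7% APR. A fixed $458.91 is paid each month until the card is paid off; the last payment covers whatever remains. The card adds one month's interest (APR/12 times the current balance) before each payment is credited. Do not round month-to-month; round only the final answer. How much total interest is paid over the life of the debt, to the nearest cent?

Monthly rate r = 16.7%/12 = 1.39167% = 0.0139167.
Payoff takes n = ⌈−ln(1 − rB₀/P)/ln(1+r)⌉ = ⌈9.607⌉ = 10 payments; the last is $279.16.
Total paid = 9·$458.91 + $279.16 = $4,409.35.
Total interest = total paid − principal = $4,409.35 − $4,100.00 = $309.35.

$309.35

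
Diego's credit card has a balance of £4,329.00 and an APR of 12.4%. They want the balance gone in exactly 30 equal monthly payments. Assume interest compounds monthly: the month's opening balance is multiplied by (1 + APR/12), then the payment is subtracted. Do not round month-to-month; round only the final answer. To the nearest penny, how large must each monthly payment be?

Monthly rate r = 12.4%/12 = 1.03333% = 0.0103333.
Level-payment amortization: P = B₀·r / (1 − (1+r)^(−n)) = 4329.00·0.0103333 / (1 − 1.01033^(−30)).
Denominator 1 − (1+r)^(−30) = 0.265385408.
P = 44.733 / 0.265385408 ≈ 168.56.

£168.56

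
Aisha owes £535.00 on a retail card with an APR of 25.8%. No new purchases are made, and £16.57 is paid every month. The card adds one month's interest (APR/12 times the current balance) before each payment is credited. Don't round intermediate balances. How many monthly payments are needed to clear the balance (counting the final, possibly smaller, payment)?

Monthly rate r = 25.8%/12 = 2.15% = 0.0215.
Recurrence: B ← B·(1+r) − £16.57.
Month 1: interest £11.50; balance after payment £529.93.
Month 2: interest £11.39; balance after payment £524.76.
Closed form: n = −ln(1 − rB₀/P)/ln(1+r) = −ln(0.30582)/ln(1.0215) ≈ 55.695, so the balance reaches zero during payment 56.

56 payments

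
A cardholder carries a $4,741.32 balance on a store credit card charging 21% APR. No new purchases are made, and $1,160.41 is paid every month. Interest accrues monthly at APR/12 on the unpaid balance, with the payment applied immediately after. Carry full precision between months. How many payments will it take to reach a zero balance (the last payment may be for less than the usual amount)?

Monthly rate r = 21%/12 = 1.75% = 0.0175.
Recurrence: B ← B·(1+r) − $1,160.41.
Month 1: interest $82.97; balance after payment $3,663.88.
Month 2: interest $64.12; balance after payment $2,567.59.
Month 3: interest $44.93; balance after payment $1,452.11.
Month 4: interest $25.41; balance after payment $317.12.
Month 5: interest $5.55; balance after payment $0.00.

5 payments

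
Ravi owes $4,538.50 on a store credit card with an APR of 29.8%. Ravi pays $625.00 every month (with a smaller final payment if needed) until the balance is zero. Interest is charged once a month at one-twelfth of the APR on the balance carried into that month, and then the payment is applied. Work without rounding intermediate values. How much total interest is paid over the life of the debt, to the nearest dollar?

$529

Monthly rate r = 29.8%/12 = 2.48333% = 0.0248333.
Payoff takes n = ⌈−ln(1 − rB₀/P)/ln(1+r)⌉ = ⌈8.107⌉ = 9 payments; the last is $67.31.
Total paid = 8·$625.00 + $67.31 = $5,067.31.
Total interest = total paid − principal = $5,067.31 − $4,538.50 = $528.81.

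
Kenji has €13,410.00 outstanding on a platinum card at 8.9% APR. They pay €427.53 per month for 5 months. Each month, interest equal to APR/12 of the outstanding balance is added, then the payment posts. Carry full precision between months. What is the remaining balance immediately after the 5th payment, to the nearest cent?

€11,745.12

Monthly rate r = 8.9%/12 = 0.741667% = 0.00741667.
Each month: B ← B·(1+r) − €427.53.
Month 1: interest €99.46; balance after payment €13,081.93.
Month 2: interest €97.02; balance after payment €12,751.42.
Month 3: interest €94.57; balance after payment €12,418.46.
Month 4: interest €92.10; balance after payment €12,083.04.
Month 5: interest €89.62; balance after payment €11,745.12.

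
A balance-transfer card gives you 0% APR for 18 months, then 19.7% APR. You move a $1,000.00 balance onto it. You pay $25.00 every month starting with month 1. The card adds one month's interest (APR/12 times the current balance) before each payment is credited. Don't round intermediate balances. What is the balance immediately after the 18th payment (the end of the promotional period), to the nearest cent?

Promo months 1–18 at r₀ = 0%/12 = 0; months 19+ at r₁ = 19.7%/12 = 0.0164167.
After month 18 (no interest yet): B = $1,000.00 − 18·$25.00 = $550.00.

$550.00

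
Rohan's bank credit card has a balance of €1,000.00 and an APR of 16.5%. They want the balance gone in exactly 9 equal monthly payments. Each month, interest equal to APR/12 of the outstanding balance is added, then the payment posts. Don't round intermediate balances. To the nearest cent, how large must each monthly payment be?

Monthly rate r = 16.5%/12 = 1.375% = 0.01375.
Level-payment amortization: P = B₀·r / (1 − (1+r)^(−n)) = 1000.00·0.01375 / (1 − 1.01375^(−9)).
Denominator 1 − (1+r)^(−9) = 0.115654042.
P = 13.75 / 0.115654042 ≈ 118.89.

€118.89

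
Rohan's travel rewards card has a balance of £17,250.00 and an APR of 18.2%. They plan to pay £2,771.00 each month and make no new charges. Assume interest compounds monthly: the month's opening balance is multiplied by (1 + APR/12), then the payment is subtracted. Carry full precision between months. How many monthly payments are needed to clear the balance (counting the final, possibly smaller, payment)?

7 payments

Monthly rate r = 18.2%/12 = 1.51667% = 0.0151667.
Recurrence: B ← B·(1+r) − £2,771.00.
Month 1: interest £261.62; balance after payment £14,740.62.
Month 2: interest £223.57; balance after payment £12,193.19.
Closed form: n = −ln(1 − rB₀/P)/ln(1+r) = −ln(0.90558)/ln(1.01517) ≈ 6.588, so the balance reaches zero during payment 7.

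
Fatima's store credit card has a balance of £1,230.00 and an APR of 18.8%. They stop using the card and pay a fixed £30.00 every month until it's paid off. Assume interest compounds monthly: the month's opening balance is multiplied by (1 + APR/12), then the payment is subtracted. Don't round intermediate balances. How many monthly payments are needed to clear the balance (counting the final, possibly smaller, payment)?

67 payments

Monthly rate r = 18.8%/12 = 1.56667% = 0.0156667.
Recurrence: B ← B·(1+r) − £30.00.
Month 1: interest £19.27; balance after payment £1,219.27.
Month 2: interest £19.10; balance after payment £1,208.37.
Closed form: n = −ln(1 − rB₀/P)/ln(1+r) = −ln(0.35767)/ln(1.01567) ≈ 66.140, so the balance reaches zero during payment 67.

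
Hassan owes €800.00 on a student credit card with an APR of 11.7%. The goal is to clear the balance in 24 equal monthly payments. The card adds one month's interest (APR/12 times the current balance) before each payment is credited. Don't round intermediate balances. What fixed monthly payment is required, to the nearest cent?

Monthly rate r = 11.7%/12 = 0.975% = 0.00975.
Level-payment amortization: P = B₀·r / (1 − (1+r)^(−n)) = 800.00·0.00975 / (1 − 1.00975^(−24)).
Denominator 1 − (1+r)^(−24) = 0.207740755.
P = 7.8 / 0.207740755 ≈ 37.55.

€37.55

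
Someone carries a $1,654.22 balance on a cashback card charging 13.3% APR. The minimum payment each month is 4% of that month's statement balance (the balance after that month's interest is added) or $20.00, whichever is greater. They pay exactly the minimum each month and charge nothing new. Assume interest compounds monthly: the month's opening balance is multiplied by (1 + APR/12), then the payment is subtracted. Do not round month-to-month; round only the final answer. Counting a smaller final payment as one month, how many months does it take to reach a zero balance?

70 months

Monthly rate r = 13.3%/12 = 1.10833% = 0.0110833.
While 4% of the post-interest balance exceeds $20.00, each month B ← (B·(1+r))·(1 − 0.04), i.e. B shrinks by the factor (1+r)·0.96 = 0.97064.
This holds for months 1–41. Entering month 42 the balance is $487.50; 4% of the post-interest balance is now below $20.00, so the flat $20.00 minimum applies from here.
From month 42 a fixed $20.00 at rate r clears $487.50 in 29 more payments. Total: 41 + 29 = 70 months.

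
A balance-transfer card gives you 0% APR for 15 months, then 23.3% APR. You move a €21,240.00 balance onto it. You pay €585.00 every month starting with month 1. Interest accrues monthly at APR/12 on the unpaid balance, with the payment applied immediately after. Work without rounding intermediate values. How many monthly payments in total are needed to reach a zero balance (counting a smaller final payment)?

43 months

Promo months 1–15 at r₀ = 0%/12 = 0; months 16+ at r₁ = 23.3%/12 = 0.0194167.
After month 15 (no interest yet): B = €21,240.00 − 15·€585.00 = €12,465.00.
Then at r₁ with €585.00/mo: n₂ = −ln(1 − r₁·B/P)/ln(1+r₁) ≈ 27.77 → 28 more payments.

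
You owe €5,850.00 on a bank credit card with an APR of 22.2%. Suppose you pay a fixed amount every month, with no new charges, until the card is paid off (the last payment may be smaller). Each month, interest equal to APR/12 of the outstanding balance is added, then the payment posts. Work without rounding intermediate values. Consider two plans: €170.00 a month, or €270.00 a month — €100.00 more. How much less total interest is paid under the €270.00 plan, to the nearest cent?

Monthly rate r = 22.2%/12 = 1.85% = 0.0185.
At €170.00/mo: n = ⌈−ln(1 − rB₀/P)/ln(1+r)⌉ = 56 payments (last €38.27); total interest = total paid − €5,850.00 = €3,538.27.
At €270.00/mo: 28 payments (last €254.65); total interest €1,694.65.
Interest saved = €3,538.27 − €1,694.65 = €1,843.62.

€1,843.62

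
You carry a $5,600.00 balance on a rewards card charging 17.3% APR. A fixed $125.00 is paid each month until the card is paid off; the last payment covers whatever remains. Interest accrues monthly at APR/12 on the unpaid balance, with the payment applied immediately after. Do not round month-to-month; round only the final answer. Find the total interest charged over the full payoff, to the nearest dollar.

Monthly rate r = 17.3%/12 = 1.44167% = 0.0144167.
Payoff takes n = ⌈−ln(1 − rB₀/P)/ln(1+r)⌉ = ⌈72.523⌉ = 73 payments; the last is $65.66.
Total paid = 72·$125.00 + $65.66 = $9,065.66.
Total interest = total paid − principal = $9,065.66 − $5,600.00 = $3,465.66.

$3,466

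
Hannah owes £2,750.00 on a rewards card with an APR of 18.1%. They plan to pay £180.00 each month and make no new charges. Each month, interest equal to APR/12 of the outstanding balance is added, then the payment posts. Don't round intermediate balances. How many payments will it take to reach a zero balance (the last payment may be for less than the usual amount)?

Monthly rate r = 18.1%/12 = 1.50833% = 0.0150833.
Recurrence: B ← B·(1+r) − £180.00.
Month 1: interest £41.48; balance after payment £2,611.48.
Month 2: interest £39.39; balance after payment £2,470.87.
Closed form: n = −ln(1 − rB₀/P)/ln(1+r) = −ln(0.76956)/ln(1.01508) ≈ 17.497, so the balance reaches zero during payment 18.

18 payments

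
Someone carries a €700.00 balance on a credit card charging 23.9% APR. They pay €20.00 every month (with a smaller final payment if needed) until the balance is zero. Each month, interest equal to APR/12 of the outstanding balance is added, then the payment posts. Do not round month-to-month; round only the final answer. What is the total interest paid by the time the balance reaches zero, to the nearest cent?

€511.25

Monthly rate r = 23.9%/12 = 1.99167% = 0.0199167.
Payoff takes n = ⌈−ln(1 − rB₀/P)/ln(1+r)⌉ = ⌈60.560⌉ = 61 payments; the last is €11.25.
Total paid = 60·€20.00 + €11.25 = €1,211.25.
Total interest = total paid − principal = €1,211.25 − €700.00 = €511.25.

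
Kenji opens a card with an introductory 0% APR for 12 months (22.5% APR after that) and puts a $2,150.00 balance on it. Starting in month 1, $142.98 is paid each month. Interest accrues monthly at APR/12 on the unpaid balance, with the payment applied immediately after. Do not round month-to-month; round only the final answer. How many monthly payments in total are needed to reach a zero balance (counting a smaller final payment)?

16 payments

Promo months 1–12 at r₀ = 0%/12 = 0; months 13+ at r₁ = 22.5%/12 = 0.01875.
After month 12 (no interest yet): B = $2,150.00 − 12·$142.98 = $434.24.
Then at r₁ with $142.98/mo: n₂ = −ln(1 − r₁·B/P)/ln(1+r₁) ≈ 3.16 → 4 more payments.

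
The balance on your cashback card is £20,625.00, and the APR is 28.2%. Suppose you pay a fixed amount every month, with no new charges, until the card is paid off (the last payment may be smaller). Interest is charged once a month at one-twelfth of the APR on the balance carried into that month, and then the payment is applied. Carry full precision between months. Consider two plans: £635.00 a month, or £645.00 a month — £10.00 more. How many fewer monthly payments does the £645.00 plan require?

Monthly rate r = 28.2%/12 = 2.35% = 0.0235.
At £635.00/mo: n = ⌈−ln(1 − rB₀/P)/ln(1+r)⌉ = 63 payments (last £21.14); total interest = total paid − £20,625.00 = £18,766.14.
At £645.00/mo: 60 payments (last £602.09); total interest £18,032.09.
Payments saved = 63 − 60 = 3.

3 fewer payments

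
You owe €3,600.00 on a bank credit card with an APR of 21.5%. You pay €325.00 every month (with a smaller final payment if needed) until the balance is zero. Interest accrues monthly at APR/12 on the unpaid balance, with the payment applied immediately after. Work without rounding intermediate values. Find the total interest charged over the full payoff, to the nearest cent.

Monthly rate r = 21.5%/12 = 1.79167% = 0.0179167.
Payoff takes n = ⌈−ln(1 − rB₀/P)/ln(1+r)⌉ = ⌈12.458⌉ = 13 payments; the last is €149.43.
Total paid = 12·€325.00 + €149.43 = €4,049.43.
Total interest = total paid − principal = €4,049.43 − €3,600.00 = €449.43.

€449.43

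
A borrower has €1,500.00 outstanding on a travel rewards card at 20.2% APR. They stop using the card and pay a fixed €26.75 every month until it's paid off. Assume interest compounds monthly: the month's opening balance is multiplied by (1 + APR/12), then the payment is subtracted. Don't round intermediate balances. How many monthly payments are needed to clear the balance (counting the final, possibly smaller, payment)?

173 months

Monthly rate r = 20.2%/12 = 1.68333% = 0.0168333.
Recurrence: B ← B·(1+r) − €26.75.
Month 1: interest €25.25; balance after payment €1,498.50.
Month 2: interest €25.22; balance after payment €1,496.97.
Closed form: n = −ln(1 − rB₀/P)/ln(1+r) = −ln(0.056075)/ln(1.01683) ≈ 172.589, so the balance reaches zero during payment 173.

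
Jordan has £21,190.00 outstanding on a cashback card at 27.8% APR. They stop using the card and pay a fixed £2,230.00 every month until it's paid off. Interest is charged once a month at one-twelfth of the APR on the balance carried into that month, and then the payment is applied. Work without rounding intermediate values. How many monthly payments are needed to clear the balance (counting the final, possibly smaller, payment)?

Monthly rate r = 27.8%/12 = 2.31667% = 0.0231667.
Recurrence: B ← B·(1+r) − £2,230.00.
Month 1: interest £490.90; balance after payment £19,450.90.
Month 2: interest £450.61; balance after payment £17,671.51.
Closed form: n = −ln(1 − rB₀/P)/ln(1+r) = −ln(0.77986)/ln(1.02317) ≈ 10.856, so the balance reaches zero during payment 11.

11 payments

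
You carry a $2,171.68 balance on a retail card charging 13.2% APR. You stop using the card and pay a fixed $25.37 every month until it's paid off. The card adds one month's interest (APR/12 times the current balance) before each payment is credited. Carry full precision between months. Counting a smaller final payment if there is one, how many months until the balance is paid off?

Monthly rate r = 13.2%/12 = 1.1% = 0.011.
Recurrence: B ← B·(1+r) − $25.37.
Month 1: interest $23.89; balance after payment $2,170.20.
Month 2: interest $23.87; balance after payment $2,168.70.
Closed form: n = −ln(1 − rB₀/P)/ln(1+r) = −ln(0.058397)/ln(1.011) ≈ 259.645, so the balance reaches zero during payment 260.

260 months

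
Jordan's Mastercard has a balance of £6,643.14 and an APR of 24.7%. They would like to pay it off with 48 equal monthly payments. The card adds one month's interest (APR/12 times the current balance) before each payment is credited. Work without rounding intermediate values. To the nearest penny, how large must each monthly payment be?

Monthly rate r = 24.7%/12 = 2.05833% = 0.0205833.
Level-payment amortization: P = B₀·r / (1 − (1+r)^(−n)) = 6643.14·0.0205833 / (1 − 1.02058^(−48)).
Denominator 1 − (1+r)^(−48) = 0.623925961.
P = 136.738 / 0.623925961 ≈ 219.16.

£219.16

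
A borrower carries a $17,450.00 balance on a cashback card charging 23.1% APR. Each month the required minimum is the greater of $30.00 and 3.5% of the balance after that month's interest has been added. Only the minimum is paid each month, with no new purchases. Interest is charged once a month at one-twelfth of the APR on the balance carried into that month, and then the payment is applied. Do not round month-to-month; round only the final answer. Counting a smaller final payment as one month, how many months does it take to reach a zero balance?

224 months

Monthly rate r = 23.1%/12 = 1.925% = 0.01925.
While 3.5% of the post-interest balance exceeds $30.00, each month B ← (B·(1+r))·(1 − 0.035), i.e. B shrinks by the factor (1+r)·0.965 = 0.98358.
This holds for months 1–184. Entering month 185 the balance is $828.85; 3.5% of the post-interest balance is now below $30.00, so the flat $30.00 minimum applies from here.
From month 185 a fixed $30.00 at rate r clears $828.85 in 40 more payments. Total: 184 + 40 = 224 months.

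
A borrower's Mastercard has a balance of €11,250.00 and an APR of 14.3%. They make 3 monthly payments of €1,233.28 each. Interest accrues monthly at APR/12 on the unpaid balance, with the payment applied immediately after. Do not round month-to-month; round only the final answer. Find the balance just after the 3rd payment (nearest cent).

Monthly rate r = 14.3%/12 = 1.19167% = 0.0119167.
Each month: B ← B·(1+r) − €1,233.28.
Month 1: interest €134.06; balance after payment €10,150.78.
Month 2: interest €120.96; balance after payment €9,038.47.
Month 3: interest €107.71; balance after payment €7,912.89.

€7,912.89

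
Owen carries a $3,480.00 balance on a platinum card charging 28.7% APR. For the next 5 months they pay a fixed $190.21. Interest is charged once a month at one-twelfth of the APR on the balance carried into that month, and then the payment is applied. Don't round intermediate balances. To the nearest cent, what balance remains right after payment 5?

$2,918.89

Monthly rate r = 28.7%/12 = 2.39167% = 0.0239167.
Each month: B ← B·(1+r) − $190.21.
Month 1: interest $83.23; balance after payment $3,373.02.
Month 2: interest $80.67; balance after payment $3,263.48.
Month 3: interest $78.05; balance after payment $3,151.32.
Month 4: interest $75.37; balance after payment $3,036.48.
Month 5: interest $72.62; balance after payment $2,918.89.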